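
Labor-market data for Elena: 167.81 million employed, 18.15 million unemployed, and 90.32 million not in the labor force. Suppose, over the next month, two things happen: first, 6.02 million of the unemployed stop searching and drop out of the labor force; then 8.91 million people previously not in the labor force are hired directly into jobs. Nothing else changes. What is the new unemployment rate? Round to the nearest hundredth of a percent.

New unemployment rate ≈ 6.42%.

Initially, labor force = 167.81 + 18.15 = 185.96 million, so u = 18.15/185.96 = 9.76%.
After the first change, unemployed and labor force both fall by 6.02 → E = 167.81, U = 12.13, labor force = 179.94 million.
After the second change, employed and labor force both rise by 8.91; unemployed unchanged → E = 176.72, U = 12.13, labor force = 188.85 million.
New unemployment rate = 12.13 / 188.85 = 6.42%.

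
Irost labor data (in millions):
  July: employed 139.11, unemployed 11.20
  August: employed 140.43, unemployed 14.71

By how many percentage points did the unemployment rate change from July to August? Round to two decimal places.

The unemployment rate changed by +2.03 percentage points.

July: labor force = 139.11 + 11.20 = 150.31; u = 11.20/150.31 = 7.45%.
August: labor force = 140.43 + 14.71 = 155.14; u = 14.71/155.14 = 9.48%.
Change = 9.48% − 7.45% = +2.03 pp.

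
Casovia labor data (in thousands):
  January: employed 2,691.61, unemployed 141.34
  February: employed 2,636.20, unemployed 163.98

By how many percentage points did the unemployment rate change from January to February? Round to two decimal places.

January: labor force = 2,691.61 + 141.34 = 2,832.95; u = 141.34/2,832.95 = 4.99%.
February: labor force = 2,636.20 + 163.98 = 2,800.18; u = 163.98/2,800.18 = 5.86%.
Change = 5.86% − 4.99% = +0.87 pp.

The unemployment rate changed by +0.87 percentage points.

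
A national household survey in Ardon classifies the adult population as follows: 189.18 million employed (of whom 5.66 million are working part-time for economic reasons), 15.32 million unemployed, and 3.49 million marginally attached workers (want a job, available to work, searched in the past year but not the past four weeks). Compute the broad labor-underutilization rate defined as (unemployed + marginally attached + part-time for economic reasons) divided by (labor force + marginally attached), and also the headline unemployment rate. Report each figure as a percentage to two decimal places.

Labor force = 189.18 + 15.32 = 204.50 million.
Numerator = 15.32 + 3.49 + 5.66 = 24.47 million.
Denominator = 204.50 + 3.49 = 207.99 million.
Broad rate = 24.47 / 207.99 = 11.76%.
Headline unemployment rate = 15.32 / 204.50 = 7.49%.

Broad underutilization rate ≈ 11.76%; headline unemployment rate ≈ 7.49%.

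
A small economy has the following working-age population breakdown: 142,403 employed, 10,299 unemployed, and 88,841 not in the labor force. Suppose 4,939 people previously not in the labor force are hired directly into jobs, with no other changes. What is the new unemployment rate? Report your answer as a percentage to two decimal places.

New unemployment rate ≈ 6.53%.

Initially, labor force = 142,403 + 10,299 = 152,702, so u = 10,299/152,702 = 6.74%.
After the change, employed and labor force both rise by 4,939; unemployed unchanged → E = 147,342, U = 10,299, labor force = 157,641.
New unemployment rate = 10,299 / 157,641 = 6.53%.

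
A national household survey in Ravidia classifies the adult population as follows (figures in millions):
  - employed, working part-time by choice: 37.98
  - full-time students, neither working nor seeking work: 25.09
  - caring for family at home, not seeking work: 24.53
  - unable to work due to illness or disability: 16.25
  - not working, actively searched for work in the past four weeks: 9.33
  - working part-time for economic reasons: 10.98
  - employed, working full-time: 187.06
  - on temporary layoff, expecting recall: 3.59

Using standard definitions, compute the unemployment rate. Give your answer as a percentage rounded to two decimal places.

Unemployment rate ≈ 5.19%.

Employed = 37.98 + 10.98 + 187.06 = 236.02 million (anyone who worked, including part-time for economic reasons, counts as employed).
Unemployed = 9.33 + 3.59 = 12.92 million (jobless and actively searching, or on temporary layoff).
Labor force = 236.02 + 12.92 = 248.94 million.
Unemployment rate = 12.92 / 248.94 = 5.19%.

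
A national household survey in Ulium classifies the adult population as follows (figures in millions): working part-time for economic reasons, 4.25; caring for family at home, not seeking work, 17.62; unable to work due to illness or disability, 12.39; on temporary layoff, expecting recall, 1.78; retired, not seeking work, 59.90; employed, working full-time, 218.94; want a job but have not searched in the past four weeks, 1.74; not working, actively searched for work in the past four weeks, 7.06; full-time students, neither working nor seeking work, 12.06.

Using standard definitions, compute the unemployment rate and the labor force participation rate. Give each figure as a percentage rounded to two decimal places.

Employed = 4.25 + 218.94 = 223.19 million (anyone who worked, including part-time for economic reasons, counts as employed).
Unemployed = 1.78 + 7.06 = 8.84 million (jobless and actively searching, or on temporary layoff).
Labor force = 223.19 + 8.84 = 232.03 million.
Not in labor force = 17.62 + 12.39 + 59.90 + 1.74 + 12.06 = 103.71 million (those not working and not actively searching are outside the labor force — including those who want a job but have given up searching).
Civilian working-age population = 232.03 + 103.71 = 335.74 million.
Unemployment rate = 8.84 / 232.03 = 3.81%.
Labor force participation rate = 232.03 / 335.74 = 69.11%.

Unemployment rate ≈ 3.81%; labor force participation rate ≈ 69.11%.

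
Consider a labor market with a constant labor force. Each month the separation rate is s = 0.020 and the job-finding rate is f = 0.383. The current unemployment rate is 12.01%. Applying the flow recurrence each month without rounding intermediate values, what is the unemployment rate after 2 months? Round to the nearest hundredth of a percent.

Unemployment rate after two months ≈ 7.47%.

With a fixed labor force, u_{t+1} = u_t + s·(1−u_t) − f·u_t = u_t·(1−s−f) + s.
Here 1−s−f = 0.597 and s = 0.020.
u_1 = 0.120100 × 0.597 + 0.020 = 0.091700.
u_2 = 0.091700 × 0.597 + 0.020 = 0.074745.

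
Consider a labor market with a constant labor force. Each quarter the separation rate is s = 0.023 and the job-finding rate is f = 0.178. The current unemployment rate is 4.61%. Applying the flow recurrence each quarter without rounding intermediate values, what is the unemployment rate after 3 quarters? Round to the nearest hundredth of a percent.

Unemployment rate after three quarters ≈ 7.96%.

With a fixed labor force, u_{t+1} = u_t + s·(1−u_t) − f·u_t = u_t·(1−s−f) + s.
Here 1−s−f = 0.799 and s = 0.023.
u_1 = 0.046100 × 0.799 + 0.023 = 0.059834.
u_2 = 0.059834 × 0.799 + 0.023 = 0.070807.
u_3 = 0.070807 × 0.799 + 0.023 = 0.079575.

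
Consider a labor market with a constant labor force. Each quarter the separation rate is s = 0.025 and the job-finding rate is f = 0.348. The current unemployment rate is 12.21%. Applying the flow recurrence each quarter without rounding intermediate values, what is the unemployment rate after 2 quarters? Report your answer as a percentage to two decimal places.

With a fixed labor force, u_{t+1} = u_t + s·(1−u_t) − f·u_t = u_t·(1−s−f) + s.
Here 1−s−f = 0.627 and s = 0.025.
u_1 = 0.122100 × 0.627 + 0.025 = 0.101557.
u_2 = 0.101557 × 0.627 + 0.025 = 0.088676.

Unemployment rate after two quarters ≈ 8.87%.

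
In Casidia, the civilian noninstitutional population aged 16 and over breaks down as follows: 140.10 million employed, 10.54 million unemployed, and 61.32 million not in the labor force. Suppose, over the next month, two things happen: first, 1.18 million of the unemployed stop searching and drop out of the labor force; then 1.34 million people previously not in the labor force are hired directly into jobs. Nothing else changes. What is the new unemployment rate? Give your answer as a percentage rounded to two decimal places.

Initially, labor force = 140.10 + 10.54 = 150.64 million, so u = 10.54/150.64 = 7.00%.
After the first change, unemployed and labor force both fall by 1.18 → E = 140.10, U = 9.36, labor force = 149.46 million.
After the second change, employed and labor force both rise by 1.34; unemployed unchanged → E = 141.44, U = 9.36, labor force = 150.80 million.
New unemployment rate = 9.36 / 150.80 = 6.21%.

New unemployment rate ≈ 6.21%.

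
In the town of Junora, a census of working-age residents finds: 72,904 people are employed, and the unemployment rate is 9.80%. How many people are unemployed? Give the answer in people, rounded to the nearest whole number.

Let U be the number unemployed. The labor force is E + U, and U/(E+U) = 0.0980.
So U = 0.0980 × 72,904 / (1 − 0.0980) = 7144.59 / 0.9020 ≈ 7,921.

About 7,921 are unemployed.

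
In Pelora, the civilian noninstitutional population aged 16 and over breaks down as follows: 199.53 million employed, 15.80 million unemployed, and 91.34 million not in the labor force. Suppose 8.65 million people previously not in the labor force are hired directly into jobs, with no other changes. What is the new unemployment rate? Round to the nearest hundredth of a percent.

Initially, labor force = 199.53 + 15.80 = 215.33 million, so u = 15.80/215.33 = 7.34%.
After the change, employed and labor force both rise by 8.65; unemployed unchanged → E = 208.18, U = 15.80, labor force = 223.98 million.
New unemployment rate = 15.80 / 223.98 = 7.05%.

New unemployment rate ≈ 7.05%.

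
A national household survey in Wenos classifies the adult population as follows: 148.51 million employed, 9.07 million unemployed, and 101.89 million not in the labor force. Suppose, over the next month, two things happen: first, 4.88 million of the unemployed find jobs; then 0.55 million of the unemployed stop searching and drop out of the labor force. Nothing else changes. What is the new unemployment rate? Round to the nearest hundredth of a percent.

New unemployment rate ≈ 2.32%.

Initially, labor force = 148.51 + 9.07 = 157.58 million, so u = 9.07/157.58 = 5.76%.
After the first change, unemployed falls and employed rises by 4.88; labor force unchanged → E = 153.39, U = 4.19, labor force = 157.58 million.
After the second change, unemployed and labor force both fall by 0.55 → E = 153.39, U = 3.64, labor force = 157.03 million.
New unemployment rate = 3.64 / 157.03 = 2.32%.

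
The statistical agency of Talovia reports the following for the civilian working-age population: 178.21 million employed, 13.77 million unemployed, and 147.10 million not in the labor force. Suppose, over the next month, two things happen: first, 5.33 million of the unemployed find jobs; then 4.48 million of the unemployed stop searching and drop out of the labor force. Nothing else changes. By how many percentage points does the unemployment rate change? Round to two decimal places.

The unemployment rate changes by −5.06 percentage points.

Initially, labor force = 178.21 + 13.77 = 191.98 million, so u = 13.77/191.98 = 7.17%.
After the first change, unemployed falls and employed rises by 5.33; labor force unchanged → E = 183.54, U = 8.44, labor force = 191.98 million.
After the second change, unemployed and labor force both fall by 4.48 → E = 183.54, U = 3.96, labor force = 187.50 million.
New unemployment rate = 3.96 / 187.50 = 2.11%.
Change = 2.11% − 7.17% = −5.06 percentage points.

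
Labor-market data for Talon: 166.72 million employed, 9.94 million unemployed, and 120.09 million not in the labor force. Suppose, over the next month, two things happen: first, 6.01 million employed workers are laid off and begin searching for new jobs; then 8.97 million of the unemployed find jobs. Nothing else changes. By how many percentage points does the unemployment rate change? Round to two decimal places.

Initially, labor force = 166.72 + 9.94 = 176.66 million, so u = 9.94/176.66 = 5.63%.
After the first change, employed falls and unemployed rises by 6.01; labor force unchanged → E = 160.71, U = 15.95, labor force = 176.66 million.
After the second change, unemployed falls and employed rises by 8.97; labor force unchanged → E = 169.68, U = 6.98, labor force = 176.66 million.
New unemployment rate = 6.98 / 176.66 = 3.95%.
Change = 3.95% − 5.63% = −1.68 percentage points.

The unemployment rate changes by −1.68 percentage points.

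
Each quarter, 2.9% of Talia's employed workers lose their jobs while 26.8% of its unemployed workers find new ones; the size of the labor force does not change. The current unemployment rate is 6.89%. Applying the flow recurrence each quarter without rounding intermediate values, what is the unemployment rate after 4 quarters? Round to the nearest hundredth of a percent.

With a fixed labor force, u_{t+1} = u_t + s·(1−u_t) − f·u_t = u_t·(1−s−f) + s.
Here 1−s−f = 0.703 and s = 0.029.
u_1 = 0.068900 × 0.703 + 0.029 = 0.077437.
u_2 = 0.077437 × 0.703 + 0.029 = 0.083438.
u_3 = 0.083438 × 0.703 + 0.029 = 0.087657.
u_4 = 0.087657 × 0.703 + 0.029 = 0.090623.

Unemployment rate after four quarters ≈ 9.06%.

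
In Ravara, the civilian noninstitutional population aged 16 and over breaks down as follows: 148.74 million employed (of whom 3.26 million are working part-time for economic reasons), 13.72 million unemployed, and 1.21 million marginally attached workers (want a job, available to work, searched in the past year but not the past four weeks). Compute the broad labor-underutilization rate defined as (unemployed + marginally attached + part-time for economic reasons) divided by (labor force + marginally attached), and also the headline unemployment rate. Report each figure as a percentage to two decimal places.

Broad underutilization rate ≈ 11.11%; headline unemployment rate ≈ 8.45%.

Labor force = 148.74 + 13.72 = 162.46 million.
Numerator = 13.72 + 1.21 + 3.26 = 18.19 million.
Denominator = 162.46 + 1.21 = 163.67 million.
Broad rate = 18.19 / 163.67 = 11.11%.
Headline unemployment rate = 13.72 / 162.46 = 8.45%.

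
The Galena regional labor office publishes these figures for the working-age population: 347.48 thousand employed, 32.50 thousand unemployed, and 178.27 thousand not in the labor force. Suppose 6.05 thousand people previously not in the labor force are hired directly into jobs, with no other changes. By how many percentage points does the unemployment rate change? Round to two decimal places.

The unemployment rate changes by −0.13 percentage points.

Initially, labor force = 347.48 + 32.50 = 379.98 thousand, so u = 32.50/379.98 = 8.55%.
After the change, employed and labor force both rise by 6.05; unemployed unchanged → E = 353.53, U = 32.50, labor force = 386.03 thousand.
New unemployment rate = 32.50 / 386.03 = 8.42%.
Change = 8.42% − 8.55% = −0.13 percentage points.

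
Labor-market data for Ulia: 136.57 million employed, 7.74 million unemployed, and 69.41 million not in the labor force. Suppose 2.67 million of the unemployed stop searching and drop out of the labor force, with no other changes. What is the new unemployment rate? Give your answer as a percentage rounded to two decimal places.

New unemployment rate ≈ 3.58%.

Initially, labor force = 136.57 + 7.74 = 144.31 million, so u = 7.74/144.31 = 5.36%.
After the change, unemployed and labor force both fall by 2.67 → E = 136.57, U = 5.07, labor force = 141.64 million.
New unemployment rate = 5.07 / 141.64 = 3.58%.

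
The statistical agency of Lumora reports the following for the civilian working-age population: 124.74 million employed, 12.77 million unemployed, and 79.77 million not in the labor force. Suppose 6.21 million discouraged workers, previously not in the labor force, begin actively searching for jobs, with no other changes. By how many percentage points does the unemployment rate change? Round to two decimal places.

The unemployment rate changes by +3.92 percentage points.

Initially, labor force = 124.74 + 12.77 = 137.51 million, so u = 12.77/137.51 = 9.29%.
After the change, unemployed and labor force both rise by 6.21 → E = 124.74, U = 18.98, labor force = 143.72 million.
New unemployment rate = 18.98 / 143.72 = 13.21%.
Change = 13.21% − 9.29% = +3.92 percentage points.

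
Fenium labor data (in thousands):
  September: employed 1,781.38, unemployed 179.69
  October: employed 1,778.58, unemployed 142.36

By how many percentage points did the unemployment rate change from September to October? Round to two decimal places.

September: labor force = 1,781.38 + 179.69 = 1,961.07; u = 179.69/1,961.07 = 9.16%.
October: labor force = 1,778.58 + 142.36 = 1,920.94; u = 142.36/1,920.94 = 7.41%.
Change = 7.41% − 9.16% = −1.75 pp.

The unemployment rate changed by −1.75 percentage points.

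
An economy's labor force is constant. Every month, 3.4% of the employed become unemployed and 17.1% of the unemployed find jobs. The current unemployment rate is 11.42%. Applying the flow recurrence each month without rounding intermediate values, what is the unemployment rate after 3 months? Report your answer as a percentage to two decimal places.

Unemployment rate after three months ≈ 13.99%.

With a fixed labor force, u_{t+1} = u_t + s·(1−u_t) − f·u_t = u_t·(1−s−f) + s.
Here 1−s−f = 0.795 and s = 0.034.
u_1 = 0.114200 × 0.795 + 0.034 = 0.124789.
u_2 = 0.124789 × 0.795 + 0.034 = 0.133207.
u_3 = 0.133207 × 0.795 + 0.034 = 0.139900.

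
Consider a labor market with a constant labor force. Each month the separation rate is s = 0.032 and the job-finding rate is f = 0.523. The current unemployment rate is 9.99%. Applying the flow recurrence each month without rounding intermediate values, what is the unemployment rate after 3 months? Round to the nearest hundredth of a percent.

With a fixed labor force, u_{t+1} = u_t + s·(1−u_t) − f·u_t = u_t·(1−s−f) + s.
Here 1−s−f = 0.445 and s = 0.032.
u_1 = 0.099900 × 0.445 + 0.032 = 0.076456.
u_2 = 0.076456 × 0.445 + 0.032 = 0.066023.
u_3 = 0.066023 × 0.445 + 0.032 = 0.061380.

Unemployment rate after three months ≈ 6.14%.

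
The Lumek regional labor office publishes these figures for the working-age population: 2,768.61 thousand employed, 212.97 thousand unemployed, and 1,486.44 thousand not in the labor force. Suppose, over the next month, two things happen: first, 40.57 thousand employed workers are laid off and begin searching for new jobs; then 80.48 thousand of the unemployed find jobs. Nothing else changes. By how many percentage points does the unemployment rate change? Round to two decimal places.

The unemployment rate changes by −1.34 percentage points.

Initially, labor force = 2,768.61 + 212.97 = 2,981.58 thousand, so u = 212.97/2,981.58 = 7.14%.
After the first change, employed falls and unemployed rises by 40.57; labor force unchanged → E = 2,728.04, U = 253.54, labor force = 2,981.58 thousand.
After the second change, unemployed falls and employed rises by 80.48; labor force unchanged → E = 2,808.52, U = 173.06, labor force = 2,981.58 thousand.
New unemployment rate = 173.06 / 2,981.58 = 5.80%.
Change = 5.80% − 7.14% = −1.34 percentage points.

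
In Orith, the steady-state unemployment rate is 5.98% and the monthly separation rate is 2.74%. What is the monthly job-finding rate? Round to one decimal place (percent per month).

Job-finding rate ≈ 43.1% per month.

From u* = s/(s+f): f = s·(1−u)/u.
f = 2.74 × (1 − 0.0598) / 0.0598 = 2.5761 / 0.0598 ≈ 43.1% per month.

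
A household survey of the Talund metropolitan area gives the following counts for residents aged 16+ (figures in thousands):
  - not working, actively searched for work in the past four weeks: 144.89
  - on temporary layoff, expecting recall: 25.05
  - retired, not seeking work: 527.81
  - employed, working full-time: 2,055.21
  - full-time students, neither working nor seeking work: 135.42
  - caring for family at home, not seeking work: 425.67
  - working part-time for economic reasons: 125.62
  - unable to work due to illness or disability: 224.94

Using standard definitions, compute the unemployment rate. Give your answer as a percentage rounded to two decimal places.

Employed = 2,055.21 + 125.62 = 2,180.83 thousand (anyone who worked, including part-time for economic reasons, counts as employed).
Unemployed = 144.89 + 25.05 = 169.94 thousand (jobless and actively searching, or on temporary layoff).
Labor force = 2,180.83 + 169.94 = 2,350.77 thousand.
Unemployment rate = 169.94 / 2,350.77 = 7.23%.

Unemployment rate ≈ 7.23%.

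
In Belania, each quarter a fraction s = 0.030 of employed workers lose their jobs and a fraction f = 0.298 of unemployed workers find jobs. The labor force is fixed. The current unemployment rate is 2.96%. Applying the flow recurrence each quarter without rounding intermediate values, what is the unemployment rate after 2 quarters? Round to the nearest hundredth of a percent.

Unemployment rate after two quarters ≈ 6.35%.

With a fixed labor force, u_{t+1} = u_t + s·(1−u_t) − f·u_t = u_t·(1−s−f) + s.
Here 1−s−f = 0.672 and s = 0.030.
u_1 = 0.029600 × 0.672 + 0.030 = 0.049891.
u_2 = 0.049891 × 0.672 + 0.030 = 0.063527.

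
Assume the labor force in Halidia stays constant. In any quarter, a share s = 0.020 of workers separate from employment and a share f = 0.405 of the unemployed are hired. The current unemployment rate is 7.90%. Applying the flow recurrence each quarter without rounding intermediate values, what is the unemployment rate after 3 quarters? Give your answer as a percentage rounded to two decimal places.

With a fixed labor force, u_{t+1} = u_t + s·(1−u_t) − f·u_t = u_t·(1−s−f) + s.
Here 1−s−f = 0.575 and s = 0.020.
u_1 = 0.079000 × 0.575 + 0.020 = 0.065425.
u_2 = 0.065425 × 0.575 + 0.020 = 0.057619.
u_3 = 0.057619 × 0.575 + 0.020 = 0.053131.

Unemployment rate after three quarters ≈ 5.31%.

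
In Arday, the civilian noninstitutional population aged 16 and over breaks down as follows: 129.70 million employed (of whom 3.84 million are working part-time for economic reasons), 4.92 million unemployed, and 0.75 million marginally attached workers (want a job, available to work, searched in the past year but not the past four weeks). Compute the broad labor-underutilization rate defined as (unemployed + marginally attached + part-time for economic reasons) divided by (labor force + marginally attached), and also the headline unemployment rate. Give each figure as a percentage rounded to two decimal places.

Broad underutilization rate ≈ 7.03%; headline unemployment rate ≈ 3.65%.

Labor force = 129.70 + 4.92 = 134.62 million.
Numerator = 4.92 + 0.75 + 3.84 = 9.51 million.
Denominator = 134.62 + 0.75 = 135.37 million.
Broad rate = 9.51 / 135.37 = 7.03%.
Headline unemployment rate = 4.92 / 134.62 = 3.65%.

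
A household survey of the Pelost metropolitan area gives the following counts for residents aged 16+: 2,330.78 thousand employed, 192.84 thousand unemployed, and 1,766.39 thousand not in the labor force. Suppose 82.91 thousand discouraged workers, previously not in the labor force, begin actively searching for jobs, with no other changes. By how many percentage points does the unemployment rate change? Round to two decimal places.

The unemployment rate changes by +2.94 percentage points.

Initially, labor force = 2,330.78 + 192.84 = 2,523.62 thousand, so u = 192.84/2,523.62 = 7.64%.
After the change, unemployed and labor force both rise by 82.91 → E = 2,330.78, U = 275.75, labor force = 2,606.53 thousand.
New unemployment rate = 275.75 / 2,606.53 = 10.58%.
Change = 10.58% − 7.64% = +2.94 percentage points.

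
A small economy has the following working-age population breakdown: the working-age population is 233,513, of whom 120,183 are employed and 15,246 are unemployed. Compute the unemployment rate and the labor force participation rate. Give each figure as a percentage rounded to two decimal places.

Labor force = employed + unemployed = 120,183 + 15,246 = 135,429.
Unemployment rate = 15,246 / 135,429 = 11.26%.
Labor force participation rate = 135,429 / 233,513 = 58.00%.

Unemployment rate ≈ 11.26%; labor force participation rate ≈ 58.00%.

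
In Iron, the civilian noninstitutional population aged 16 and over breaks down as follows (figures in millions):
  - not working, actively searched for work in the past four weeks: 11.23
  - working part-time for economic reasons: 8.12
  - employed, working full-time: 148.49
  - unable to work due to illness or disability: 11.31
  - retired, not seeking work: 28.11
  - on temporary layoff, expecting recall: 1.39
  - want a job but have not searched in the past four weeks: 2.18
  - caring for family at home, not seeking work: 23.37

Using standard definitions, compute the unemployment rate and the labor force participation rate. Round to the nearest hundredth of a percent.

Employed = 8.12 + 148.49 = 156.61 million (anyone who worked, including part-time for economic reasons, counts as employed).
Unemployed = 11.23 + 1.39 = 12.62 million (jobless and actively searching, or on temporary layoff).
Labor force = 156.61 + 12.62 = 169.23 million.
Not in labor force = 11.31 + 28.11 + 2.18 + 23.37 = 64.97 million (those not working and not actively searching are outside the labor force — including those who want a job but have given up searching).
Civilian working-age population = 169.23 + 64.97 = 234.20 million.
Unemployment rate = 12.62 / 169.23 = 7.46%.
Labor force participation rate = 169.23 / 234.20 = 72.26%.

Unemployment rate ≈ 7.46%; labor force participation rate ≈ 72.26%.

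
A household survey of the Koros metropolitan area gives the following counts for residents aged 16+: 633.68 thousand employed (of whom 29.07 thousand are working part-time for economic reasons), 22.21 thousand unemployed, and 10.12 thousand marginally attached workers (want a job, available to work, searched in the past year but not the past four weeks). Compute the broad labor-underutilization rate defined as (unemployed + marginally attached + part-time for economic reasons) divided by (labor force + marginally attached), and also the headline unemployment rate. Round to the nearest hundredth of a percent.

Broad underutilization rate ≈ 9.22%; headline unemployment rate ≈ 3.39%.

Labor force = 633.68 + 22.21 = 655.89 thousand.
Numerator = 22.21 + 10.12 + 29.07 = 61.40 thousand.
Denominator = 655.89 + 10.12 = 666.01 thousand.
Broad rate = 61.40 / 666.01 = 9.22%.
Headline unemployment rate = 22.21 / 655.89 = 3.39%.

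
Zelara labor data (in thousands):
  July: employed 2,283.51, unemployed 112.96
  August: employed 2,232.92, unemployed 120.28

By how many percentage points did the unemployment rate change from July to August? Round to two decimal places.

The unemployment rate changed by +0.40 percentage points.

July: labor force = 2,283.51 + 112.96 = 2,396.47; u = 112.96/2,396.47 = 4.71%.
August: labor force = 2,232.92 + 120.28 = 2,353.20; u = 120.28/2,353.20 = 5.11%.
Change = 5.11% − 4.71% = +0.40 pp.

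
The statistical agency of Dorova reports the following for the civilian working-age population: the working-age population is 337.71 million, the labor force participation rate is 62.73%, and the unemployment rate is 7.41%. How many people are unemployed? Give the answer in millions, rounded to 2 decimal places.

About 15.70 million are unemployed.

Labor force = 0.6273 × 337.71 = 211.85 million.
Unemployed = 0.0741 × 211.85 ≈ 15.70 million.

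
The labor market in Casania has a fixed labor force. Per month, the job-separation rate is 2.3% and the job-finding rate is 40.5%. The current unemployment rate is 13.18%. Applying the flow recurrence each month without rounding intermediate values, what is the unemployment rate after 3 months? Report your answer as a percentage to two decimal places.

With a fixed labor force, u_{t+1} = u_t + s·(1−u_t) − f·u_t = u_t·(1−s−f) + s.
Here 1−s−f = 0.572 and s = 0.023.
u_1 = 0.131800 × 0.572 + 0.023 = 0.098390.
u_2 = 0.098390 × 0.572 + 0.023 = 0.079279.
u_3 = 0.079279 × 0.572 + 0.023 = 0.068348.

Unemployment rate after three months ≈ 6.83%.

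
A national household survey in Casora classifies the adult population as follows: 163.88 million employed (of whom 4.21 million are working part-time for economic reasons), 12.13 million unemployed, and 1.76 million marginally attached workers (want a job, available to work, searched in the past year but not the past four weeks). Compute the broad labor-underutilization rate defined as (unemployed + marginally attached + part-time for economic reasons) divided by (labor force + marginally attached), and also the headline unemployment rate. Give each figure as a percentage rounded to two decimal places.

Labor force = 163.88 + 12.13 = 176.01 million.
Numerator = 12.13 + 1.76 + 4.21 = 18.10 million.
Denominator = 176.01 + 1.76 = 177.77 million.
Broad rate = 18.10 / 177.77 = 10.18%.
Headline unemployment rate = 12.13 / 176.01 = 6.89%.

Broad underutilization rate ≈ 10.18%; headline unemployment rate ≈ 6.89%.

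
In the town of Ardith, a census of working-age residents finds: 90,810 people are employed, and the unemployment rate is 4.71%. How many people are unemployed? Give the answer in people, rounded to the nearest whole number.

Let U be the number unemployed. The labor force is E + U, and U/(E+U) = 0.0471.
So U = 0.0471 × 90,810 / (1 − 0.0471) = 4277.15 / 0.9529 ≈ 4,489.

About 4,489 are unemployed.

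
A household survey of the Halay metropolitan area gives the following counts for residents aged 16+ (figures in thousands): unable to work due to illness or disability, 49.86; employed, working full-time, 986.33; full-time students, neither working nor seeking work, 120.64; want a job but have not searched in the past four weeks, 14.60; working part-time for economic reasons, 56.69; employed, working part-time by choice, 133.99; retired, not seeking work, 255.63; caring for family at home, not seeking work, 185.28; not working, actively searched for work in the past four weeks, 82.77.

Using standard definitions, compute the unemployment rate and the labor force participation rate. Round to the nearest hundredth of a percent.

Unemployment rate ≈ 6.57%; labor force participation rate ≈ 66.80%.

Employed = 986.33 + 56.69 + 133.99 = 1,177.01 thousand (anyone who worked, including part-time for economic reasons, counts as employed).
Unemployed = 82.77 thousand.
Labor force = 1,177.01 + 82.77 = 1,259.78 thousand.
Not in labor force = 49.86 + 120.64 + 14.60 + 255.63 + 185.28 = 626.01 thousand (those not working and not actively searching are outside the labor force — including those who want a job but have given up searching).
Civilian working-age population = 1,259.78 + 626.01 = 1,885.79 thousand.
Unemployment rate = 82.77 / 1,259.78 = 6.57%.
Labor force participation rate = 1,259.78 / 1,885.79 = 66.80%.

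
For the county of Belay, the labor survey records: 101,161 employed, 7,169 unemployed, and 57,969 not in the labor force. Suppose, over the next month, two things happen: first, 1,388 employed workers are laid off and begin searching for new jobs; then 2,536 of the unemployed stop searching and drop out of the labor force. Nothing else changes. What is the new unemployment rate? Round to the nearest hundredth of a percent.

New unemployment rate ≈ 5.69%.

Initially, labor force = 101,161 + 7,169 = 108,330, so u = 7,169/108,330 = 6.62%.
After the first change, employed falls and unemployed rises by 1,388; labor force unchanged → E = 99,773, U = 8,557, labor force = 108,330.
After the second change, unemployed and labor force both fall by 2,536 → E = 99,773, U = 6,021, labor force = 105,794.
New unemployment rate = 6,021 / 105,794 = 5.69%.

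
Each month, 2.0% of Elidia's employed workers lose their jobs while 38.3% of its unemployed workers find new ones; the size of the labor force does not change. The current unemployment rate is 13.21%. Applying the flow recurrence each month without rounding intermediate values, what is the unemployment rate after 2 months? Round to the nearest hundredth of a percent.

With a fixed labor force, u_{t+1} = u_t + s·(1−u_t) − f·u_t = u_t·(1−s−f) + s.
Here 1−s−f = 0.597 and s = 0.020.
u_1 = 0.132100 × 0.597 + 0.020 = 0.098864.
u_2 = 0.098864 × 0.597 + 0.020 = 0.079022.

Unemployment rate after two months ≈ 7.90%.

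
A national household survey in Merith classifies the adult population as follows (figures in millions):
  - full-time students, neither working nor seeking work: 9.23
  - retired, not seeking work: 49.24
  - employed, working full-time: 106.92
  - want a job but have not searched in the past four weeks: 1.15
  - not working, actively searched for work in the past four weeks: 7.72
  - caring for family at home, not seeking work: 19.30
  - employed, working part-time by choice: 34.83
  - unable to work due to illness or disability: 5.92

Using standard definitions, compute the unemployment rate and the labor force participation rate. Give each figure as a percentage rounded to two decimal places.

Employed = 106.92 + 34.83 = 141.75 million.
Unemployed = 7.72 million.
Labor force = 141.75 + 7.72 = 149.47 million.
Not in labor force = 9.23 + 49.24 + 1.15 + 19.30 + 5.92 = 84.84 million (those not working and not actively searching are outside the labor force — including those who want a job but have given up searching).
Civilian working-age population = 149.47 + 84.84 = 234.31 million.
Unemployment rate = 7.72 / 149.47 = 5.16%.
Labor force participation rate = 149.47 / 234.31 = 63.79%.

Unemployment rate ≈ 5.16%; labor force participation rate ≈ 63.79%.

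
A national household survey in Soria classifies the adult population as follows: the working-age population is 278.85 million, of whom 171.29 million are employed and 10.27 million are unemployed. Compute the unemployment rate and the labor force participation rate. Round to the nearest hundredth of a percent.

Unemployment rate ≈ 5.66%; labor force participation rate ≈ 65.11%.

Labor force = employed + unemployed = 171.29 + 10.27 = 181.56 million.
Unemployment rate = 10.27 / 181.56 = 5.66%.
Labor force participation rate = 181.56 / 278.85 = 65.11%.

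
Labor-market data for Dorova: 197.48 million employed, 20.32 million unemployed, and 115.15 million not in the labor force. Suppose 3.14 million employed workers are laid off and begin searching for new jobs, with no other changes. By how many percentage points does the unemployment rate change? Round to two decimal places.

Initially, labor force = 197.48 + 20.32 = 217.80 million, so u = 20.32/217.80 = 9.33%.
After the change, employed falls and unemployed rises by 3.14; labor force unchanged → E = 194.34, U = 23.46, labor force = 217.80 million.
New unemployment rate = 23.46 / 217.80 = 10.77%.
Change = 10.77% − 9.33% = +1.44 percentage points.

The unemployment rate changes by +1.44 percentage points.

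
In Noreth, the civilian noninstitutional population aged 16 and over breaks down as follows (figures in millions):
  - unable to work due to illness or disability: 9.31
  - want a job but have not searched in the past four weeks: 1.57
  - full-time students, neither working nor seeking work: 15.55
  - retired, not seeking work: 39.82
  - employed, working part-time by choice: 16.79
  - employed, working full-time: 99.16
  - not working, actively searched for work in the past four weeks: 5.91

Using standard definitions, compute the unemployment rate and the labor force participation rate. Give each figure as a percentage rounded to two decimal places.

Employed = 16.79 + 99.16 = 115.95 million.
Unemployed = 5.91 million.
Labor force = 115.95 + 5.91 = 121.86 million.
Not in labor force = 9.31 + 1.57 + 15.55 + 39.82 = 66.25 million (those not working and not actively searching are outside the labor force — including those who want a job but have given up searching).
Civilian working-age population = 121.86 + 66.25 = 188.11 million.
Unemployment rate = 5.91 / 121.86 = 4.85%.
Labor force participation rate = 121.86 / 188.11 = 64.78%.

Unemployment rate ≈ 4.85%; labor force participation rate ≈ 64.78%.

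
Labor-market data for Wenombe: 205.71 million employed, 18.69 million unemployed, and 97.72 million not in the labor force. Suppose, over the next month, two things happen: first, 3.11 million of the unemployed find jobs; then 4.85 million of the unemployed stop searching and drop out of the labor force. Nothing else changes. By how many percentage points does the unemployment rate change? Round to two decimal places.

The unemployment rate changes by −3.44 percentage points.

Initially, labor force = 205.71 + 18.69 = 224.40 million, so u = 18.69/224.40 = 8.33%.
After the first change, unemployed falls and employed rises by 3.11; labor force unchanged → E = 208.82, U = 15.58, labor force = 224.40 million.
After the second change, unemployed and labor force both fall by 4.85 → E = 208.82, U = 10.73, labor force = 219.55 million.
New unemployment rate = 10.73 / 219.55 = 4.89%.
Change = 4.89% − 8.33% = −3.44 percentage points.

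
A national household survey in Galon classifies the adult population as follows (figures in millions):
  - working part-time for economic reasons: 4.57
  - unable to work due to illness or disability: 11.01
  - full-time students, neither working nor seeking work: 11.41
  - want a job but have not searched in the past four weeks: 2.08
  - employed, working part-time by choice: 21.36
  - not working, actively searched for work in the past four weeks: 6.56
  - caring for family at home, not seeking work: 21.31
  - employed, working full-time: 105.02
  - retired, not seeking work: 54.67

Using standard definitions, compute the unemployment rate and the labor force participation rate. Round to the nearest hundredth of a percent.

Employed = 4.57 + 21.36 + 105.02 = 130.95 million (anyone who worked, including part-time for economic reasons, counts as employed).
Unemployed = 6.56 million.
Labor force = 130.95 + 6.56 = 137.51 million.
Not in labor force = 11.01 + 11.41 + 2.08 + 21.31 + 54.67 = 100.48 million (those not working and not actively searching are outside the labor force — including those who want a job but have given up searching).
Civilian working-age population = 137.51 + 100.48 = 237.99 million.
Unemployment rate = 6.56 / 137.51 = 4.77%.
Labor force participation rate = 137.51 / 237.99 = 57.78%.

Unemployment rate ≈ 4.77%; labor force participation rate ≈ 57.78%.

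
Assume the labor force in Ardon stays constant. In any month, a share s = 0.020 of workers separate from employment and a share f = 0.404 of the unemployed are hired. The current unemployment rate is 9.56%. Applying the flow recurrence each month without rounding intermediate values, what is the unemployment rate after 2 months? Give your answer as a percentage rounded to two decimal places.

Unemployment rate after two months ≈ 6.32%.

With a fixed labor force, u_{t+1} = u_t + s·(1−u_t) − f·u_t = u_t·(1−s−f) + s.
Here 1−s−f = 0.576 and s = 0.020.
u_1 = 0.095600 × 0.576 + 0.020 = 0.075066.
u_2 = 0.075066 × 0.576 + 0.020 = 0.063238.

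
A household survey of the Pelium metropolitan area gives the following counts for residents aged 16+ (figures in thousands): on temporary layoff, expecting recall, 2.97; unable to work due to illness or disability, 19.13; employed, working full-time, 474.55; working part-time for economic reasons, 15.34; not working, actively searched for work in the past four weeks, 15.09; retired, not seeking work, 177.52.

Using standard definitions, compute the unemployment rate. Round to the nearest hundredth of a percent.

Unemployment rate ≈ 3.56%.

Employed = 474.55 + 15.34 = 489.89 thousand (anyone who worked, including part-time for economic reasons, counts as employed).
Unemployed = 2.97 + 15.09 = 18.06 thousand (jobless and actively searching, or on temporary layoff).
Labor force = 489.89 + 18.06 = 507.95 thousand.
Unemployment rate = 18.06 / 507.95 = 3.56%.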